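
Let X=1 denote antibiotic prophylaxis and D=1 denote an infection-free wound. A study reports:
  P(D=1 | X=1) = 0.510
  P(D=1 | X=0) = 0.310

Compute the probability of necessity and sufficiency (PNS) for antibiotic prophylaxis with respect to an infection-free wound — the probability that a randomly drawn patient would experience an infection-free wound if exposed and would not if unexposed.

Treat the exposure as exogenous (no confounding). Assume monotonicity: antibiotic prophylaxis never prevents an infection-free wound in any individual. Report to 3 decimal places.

Let p₁ = 0.51, p₀ = 0.31.
Under exogeneity and monotonicity, PNS = p₁ − p₀.
PNS = 0.51 − 0.31 = 0.2

PNS ≈ 0.200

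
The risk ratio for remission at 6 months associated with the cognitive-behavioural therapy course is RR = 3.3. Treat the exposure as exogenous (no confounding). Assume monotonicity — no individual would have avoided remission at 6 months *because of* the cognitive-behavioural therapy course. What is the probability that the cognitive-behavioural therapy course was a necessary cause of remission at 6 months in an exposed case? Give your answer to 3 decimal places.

Under exogeneity and monotonicity, PN = (RR − 1) / RR = 1 − 1/RR.
PN = (3.3 − 1) / 3.3 = 2.3 / 3.3 ≈ 0.6970

PN ≈ 0.697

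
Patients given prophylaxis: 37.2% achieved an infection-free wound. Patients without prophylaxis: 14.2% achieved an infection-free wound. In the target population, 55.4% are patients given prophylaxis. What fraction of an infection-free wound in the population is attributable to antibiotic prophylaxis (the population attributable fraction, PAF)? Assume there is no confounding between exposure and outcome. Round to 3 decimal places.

p₁ = 0.372, p₀ = 0.142.
Overall risk P(Y=1) = π·p₁ + (1−π)·p₀ = 0.554×0.372 + 0.446×0.142 = 0.26942.
Under exogeneity, PAF = [P(Y=1) − p₀] / P(Y=1).
PAF = (0.26942 − 0.142) / 0.26942 ≈ 0.4729

PAF ≈ 0.473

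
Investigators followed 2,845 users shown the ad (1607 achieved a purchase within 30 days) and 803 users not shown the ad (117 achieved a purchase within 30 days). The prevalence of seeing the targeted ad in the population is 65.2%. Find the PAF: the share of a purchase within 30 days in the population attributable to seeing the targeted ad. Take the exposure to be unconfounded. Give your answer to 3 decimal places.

PAF ≈ 0.652

p₁ = P(outcome | exposed) = 1607/2845 = 0.56485
p₀ = P(outcome | unexposed) = 117/803 = 0.1457
Overall risk P(Y=1) = π·p₁ + (1−π)·p₀ = 0.652×0.56485 + 0.348×0.1457 = 0.41899.
Under exogeneity, PAF = [P(Y=1) − p₀] / P(Y=1).
PAF = (0.41899 − 0.1457) / 0.41899 ≈ 0.6522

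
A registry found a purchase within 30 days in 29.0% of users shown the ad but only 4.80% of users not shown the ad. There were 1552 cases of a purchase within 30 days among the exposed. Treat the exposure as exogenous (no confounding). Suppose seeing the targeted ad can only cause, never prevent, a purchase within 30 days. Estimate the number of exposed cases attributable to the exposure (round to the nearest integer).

about 1295 cases

p₁ = 0.29, p₀ = 0.048.
PN = (p₁ − p₀)/p₁ = (0.29 − 0.048) / 0.29 ≈ 0.83448.
Attributable cases ≈ PN × (exposed cases) = 0.83448 × 1552 ≈ 1295.12.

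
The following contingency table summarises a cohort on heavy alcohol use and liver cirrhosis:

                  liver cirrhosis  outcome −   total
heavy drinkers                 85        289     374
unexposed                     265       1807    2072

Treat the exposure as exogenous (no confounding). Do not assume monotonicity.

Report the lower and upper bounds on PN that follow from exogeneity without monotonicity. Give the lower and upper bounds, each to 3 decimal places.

0.437 ≤ PN ≤ 1.000

p₁ = P(outcome | exposed) = 85/374 = 0.22727
p₀ = P(outcome | unexposed) = 265/2072 = 0.1279
Under exogeneity alone the bounds on PN are max{0,(p₁−p₀)/p₁} ≤ PN ≤ min{1,(1−p₀)/p₁}.
  lower = (p₁ − p₀)/p₁ = 0.099377 / 0.22727 ≈ 0.4373
  upper = min{1, (1 − p₀)/p₁} = 0.8721 / 0.22727 ≈ 3.8373 → capped at 1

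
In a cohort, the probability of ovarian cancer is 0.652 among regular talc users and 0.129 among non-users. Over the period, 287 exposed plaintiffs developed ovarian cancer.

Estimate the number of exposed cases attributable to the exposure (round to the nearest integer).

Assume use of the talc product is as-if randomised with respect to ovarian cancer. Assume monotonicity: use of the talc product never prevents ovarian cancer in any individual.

about 230 cases

Let p₁ = 0.652, p₀ = 0.129.
PN = (p₁ − p₀)/p₁ = (0.652 − 0.129) / 0.652 ≈ 0.80215.
Attributable cases ≈ PN × (exposed cases) = 0.80215 × 287 ≈ 230.22.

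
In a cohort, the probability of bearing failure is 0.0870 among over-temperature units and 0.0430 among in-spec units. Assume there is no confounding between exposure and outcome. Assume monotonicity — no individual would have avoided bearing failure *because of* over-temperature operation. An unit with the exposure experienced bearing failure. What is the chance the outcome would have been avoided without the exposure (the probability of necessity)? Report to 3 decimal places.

PN ≈ 0.506

Let p₁ = 0.087, p₀ = 0.043.
Under exogeneity and monotonicity, PN = (p₁ − p₀) / p₁.
PN = (0.087 − 0.043) / 0.087 = 0.044 / 0.087 ≈ 0.5057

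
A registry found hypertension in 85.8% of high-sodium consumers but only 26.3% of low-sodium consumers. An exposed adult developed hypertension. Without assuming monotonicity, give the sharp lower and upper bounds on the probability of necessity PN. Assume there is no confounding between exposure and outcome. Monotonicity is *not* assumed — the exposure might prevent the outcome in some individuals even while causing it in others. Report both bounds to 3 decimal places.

0.693 ≤ PN ≤ 0.859

p₁ = 0.858, p₀ = 0.263.
Under exogeneity alone the bounds on PN are max{0,(p₁−p₀)/p₁} ≤ PN ≤ min{1,(1−p₀)/p₁}.
  lower = (p₁ − p₀)/p₁ = 0.595 / 0.858 ≈ 0.6935
  upper = min{1, (1 − p₀)/p₁} = 0.737 / 0.858 ≈ 0.8590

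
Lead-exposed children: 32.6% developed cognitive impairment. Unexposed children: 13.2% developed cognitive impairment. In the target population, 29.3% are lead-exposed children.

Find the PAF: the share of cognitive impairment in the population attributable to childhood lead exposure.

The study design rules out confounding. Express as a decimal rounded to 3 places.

p₁ = 0.326, p₀ = 0.132.
Overall risk P(Y=1) = π·p₁ + (1−π)·p₀ = 0.293×0.326 + 0.707×0.132 = 0.18884.
Under exogeneity, PAF = [P(Y=1) − p₀] / P(Y=1).
PAF = (0.18884 − 0.132) / 0.18884 ≈ 0.3010

PAF ≈ 0.301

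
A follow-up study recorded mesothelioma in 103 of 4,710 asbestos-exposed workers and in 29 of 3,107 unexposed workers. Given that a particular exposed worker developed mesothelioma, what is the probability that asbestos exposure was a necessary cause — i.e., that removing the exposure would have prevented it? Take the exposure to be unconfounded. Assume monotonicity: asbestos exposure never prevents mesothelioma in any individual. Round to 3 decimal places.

PN ≈ 0.573

p₁ = P(outcome | exposed) = 103/4710 = 0.021868
p₀ = P(outcome | unexposed) = 29/3107 = 0.0093338
Under exogeneity and monotonicity, PN = (p₁ − p₀) / p₁.
PN = (0.021868 − 0.0093338) / 0.021868 = 0.012535 / 0.021868 ≈ 0.5732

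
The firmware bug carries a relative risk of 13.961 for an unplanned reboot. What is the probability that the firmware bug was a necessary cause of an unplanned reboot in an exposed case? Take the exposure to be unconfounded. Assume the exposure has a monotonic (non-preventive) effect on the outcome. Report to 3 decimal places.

Under exogeneity and monotonicity, PN = (RR − 1) / RR = 1 − 1/RR.
PN = (13.961 − 1) / 13.961 = 12.96 / 13.961 ≈ 0.9284

PN ≈ 0.928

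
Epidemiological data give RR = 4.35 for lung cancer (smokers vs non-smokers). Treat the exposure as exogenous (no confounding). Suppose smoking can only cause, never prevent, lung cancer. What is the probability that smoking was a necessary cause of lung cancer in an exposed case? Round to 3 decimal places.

Under exogeneity and monotonicity, PN = (RR − 1) / RR = 1 − 1/RR.
PN = (4.35 − 1) / 4.35 = 3.35 / 4.35 ≈ 0.7701

PN ≈ 0.770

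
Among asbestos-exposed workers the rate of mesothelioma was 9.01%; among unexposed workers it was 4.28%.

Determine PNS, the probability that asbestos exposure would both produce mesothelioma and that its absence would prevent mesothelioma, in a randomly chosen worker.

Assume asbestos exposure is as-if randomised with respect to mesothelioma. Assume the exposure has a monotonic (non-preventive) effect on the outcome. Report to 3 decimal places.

PNS ≈ 0.047

p₁ = 0.0901, p₀ = 0.0428.
Under exogeneity and monotonicity, PNS = p₁ − p₀.
PNS = 0.0901 − 0.0428 = 0.0473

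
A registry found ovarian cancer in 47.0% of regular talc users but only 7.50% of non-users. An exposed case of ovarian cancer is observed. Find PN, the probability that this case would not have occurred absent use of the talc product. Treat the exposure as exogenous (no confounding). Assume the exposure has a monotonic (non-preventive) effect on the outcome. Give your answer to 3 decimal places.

p₁ = 0.47, p₀ = 0.075.
Under exogeneity and monotonicity, PN = (p₁ − p₀) / p₁.
PN = (0.47 − 0.075) / 0.47 = 0.395 / 0.47 ≈ 0.8404

PN ≈ 0.840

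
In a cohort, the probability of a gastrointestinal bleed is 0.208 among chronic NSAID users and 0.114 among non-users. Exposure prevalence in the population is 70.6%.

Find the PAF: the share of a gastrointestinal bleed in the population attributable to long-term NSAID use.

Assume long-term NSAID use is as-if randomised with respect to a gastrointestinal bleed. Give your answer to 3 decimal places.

Let p₁ = 0.208, p₀ = 0.114.
Overall risk P(Y=1) = π·p₁ + (1−π)·p₀ = 0.706×0.208 + 0.294×0.114 = 0.18036.
Under exogeneity, PAF = [P(Y=1) − p₀] / P(Y=1).
PAF = (0.18036 − 0.114) / 0.18036 ≈ 0.3679

PAF ≈ 0.368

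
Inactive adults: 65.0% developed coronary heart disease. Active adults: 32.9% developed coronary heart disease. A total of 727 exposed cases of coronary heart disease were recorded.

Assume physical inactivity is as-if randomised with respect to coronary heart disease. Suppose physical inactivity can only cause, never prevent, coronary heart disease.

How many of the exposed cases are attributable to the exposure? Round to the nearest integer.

p₁ = 0.65, p₀ = 0.329.
PN = (p₁ − p₀)/p₁ = (0.65 − 0.329) / 0.65 ≈ 0.49385.
Attributable cases ≈ PN × (exposed cases) = 0.49385 × 727 ≈ 359.03.

about 359 cases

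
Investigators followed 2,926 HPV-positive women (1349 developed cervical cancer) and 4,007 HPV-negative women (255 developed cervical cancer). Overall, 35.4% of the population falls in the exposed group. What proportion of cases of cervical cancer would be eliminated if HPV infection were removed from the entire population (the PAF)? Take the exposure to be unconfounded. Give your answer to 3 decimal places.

p₁ = P(outcome | exposed) = 1349/2926 = 0.46104
p₀ = P(outcome | unexposed) = 255/4007 = 0.063639
Overall risk P(Y=1) = π·p₁ + (1−π)·p₀ = 0.354×0.46104 + 0.646×0.063639 = 0.20432.
Under exogeneity, PAF = [P(Y=1) − p₀] / P(Y=1).
PAF = (0.20432 − 0.063639) / 0.20432 ≈ 0.6885

PAF ≈ 0.689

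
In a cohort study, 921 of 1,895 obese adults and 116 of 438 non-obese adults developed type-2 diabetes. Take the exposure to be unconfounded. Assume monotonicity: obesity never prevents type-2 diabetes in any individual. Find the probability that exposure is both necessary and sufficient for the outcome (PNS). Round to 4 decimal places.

PNS ≈ 0.2212

p₁ = P(outcome | exposed) = 921/1895 = 0.48602
p₀ = P(outcome | unexposed) = 116/438 = 0.26484
Under exogeneity and monotonicity, PNS = p₁ − p₀.
PNS = 0.48602 − 0.26484 = 0.22118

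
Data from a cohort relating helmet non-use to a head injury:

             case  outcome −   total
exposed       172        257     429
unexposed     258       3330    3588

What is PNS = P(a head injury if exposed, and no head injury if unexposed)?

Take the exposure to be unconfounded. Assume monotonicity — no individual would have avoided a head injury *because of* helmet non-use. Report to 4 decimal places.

p₁ = P(outcome | exposed) = 172/429 = 0.40093
p₀ = P(outcome | unexposed) = 258/3588 = 0.071906
Under exogeneity and monotonicity, PNS = p₁ − p₀.
PNS = 0.40093 − 0.071906 = 0.32903

PNS ≈ 0.3290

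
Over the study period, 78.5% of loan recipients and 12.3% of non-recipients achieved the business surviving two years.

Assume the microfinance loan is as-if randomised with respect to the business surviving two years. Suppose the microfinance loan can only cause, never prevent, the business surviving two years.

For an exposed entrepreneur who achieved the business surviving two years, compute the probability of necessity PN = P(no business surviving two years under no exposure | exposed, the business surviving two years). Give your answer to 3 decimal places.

p₁ = 0.785, p₀ = 0.123.
Under exogeneity and monotonicity, PN = (p₁ − p₀) / p₁.
PN = (0.785 − 0.123) / 0.785 = 0.662 / 0.785 ≈ 0.8433

PN ≈ 0.843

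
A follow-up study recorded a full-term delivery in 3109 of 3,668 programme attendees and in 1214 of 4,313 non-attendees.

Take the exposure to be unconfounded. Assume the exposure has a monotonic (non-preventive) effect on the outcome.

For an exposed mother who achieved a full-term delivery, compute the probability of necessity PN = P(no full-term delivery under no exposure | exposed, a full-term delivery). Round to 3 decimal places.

PN ≈ 0.668

p₁ = P(outcome | exposed) = 3109/3668 = 0.8476
p₀ = P(outcome | unexposed) = 1214/4313 = 0.28147
Under exogeneity and monotonicity, PN = (p₁ − p₀) / p₁.
PN = (0.8476 − 0.28147) / 0.8476 = 0.56613 / 0.8476 ≈ 0.6679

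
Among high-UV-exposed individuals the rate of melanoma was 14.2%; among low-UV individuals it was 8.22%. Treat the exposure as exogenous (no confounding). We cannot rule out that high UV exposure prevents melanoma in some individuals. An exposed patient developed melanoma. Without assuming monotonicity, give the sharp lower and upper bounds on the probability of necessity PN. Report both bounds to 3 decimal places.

0.421 ≤ PN ≤ 1.000

p₁ = 0.142, p₀ = 0.0822.
Under exogeneity alone the bounds on PN are max{0,(p₁−p₀)/p₁} ≤ PN ≤ min{1,(1−p₀)/p₁}.
  lower = (p₁ − p₀)/p₁ = 0.0598 / 0.142 ≈ 0.4211
  upper = min{1, (1 − p₀)/p₁} = 0.9178 / 0.142 ≈ 6.4634 → capped at 1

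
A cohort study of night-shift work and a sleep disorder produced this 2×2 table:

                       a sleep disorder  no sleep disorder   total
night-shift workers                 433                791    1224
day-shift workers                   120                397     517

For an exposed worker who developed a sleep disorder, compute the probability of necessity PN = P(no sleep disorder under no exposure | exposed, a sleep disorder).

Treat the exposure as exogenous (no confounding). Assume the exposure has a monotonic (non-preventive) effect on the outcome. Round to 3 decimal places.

PN ≈ 0.344

p₁ = P(outcome | exposed) = 433/1224 = 0.35376
p₀ = P(outcome | unexposed) = 120/517 = 0.23211
Under exogeneity and monotonicity, PN = (p₁ − p₀)/p₁.
PN = (0.35376 − 0.23211) / 0.35376 ≈ 0.3439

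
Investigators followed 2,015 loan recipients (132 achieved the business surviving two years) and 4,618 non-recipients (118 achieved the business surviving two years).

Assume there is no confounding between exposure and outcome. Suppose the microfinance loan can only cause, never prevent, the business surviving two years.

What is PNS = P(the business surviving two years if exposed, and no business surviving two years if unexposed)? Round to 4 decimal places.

p₁ = P(outcome | exposed) = 132/2015 = 0.065509
p₀ = P(outcome | unexposed) = 118/4618 = 0.025552
Under exogeneity and monotonicity, PNS = p₁ − p₀.
PNS = 0.065509 − 0.025552 = 0.039956

PNS ≈ 0.0400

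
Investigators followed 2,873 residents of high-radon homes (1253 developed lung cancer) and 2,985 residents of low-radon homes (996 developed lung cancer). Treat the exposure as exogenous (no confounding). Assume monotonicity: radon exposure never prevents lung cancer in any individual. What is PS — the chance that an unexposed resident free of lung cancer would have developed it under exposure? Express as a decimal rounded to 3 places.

PS ≈ 0.154

p₁ = P(outcome | exposed) = 1253/2873 = 0.43613
p₀ = P(outcome | unexposed) = 996/2985 = 0.33367
Under exogeneity and monotonicity, PS = (p₁ − p₀) / (1 − p₀).
PS = (0.43613 − 0.33367) / (1 − 0.33367) = 0.10246 / 0.66633 ≈ 0.1538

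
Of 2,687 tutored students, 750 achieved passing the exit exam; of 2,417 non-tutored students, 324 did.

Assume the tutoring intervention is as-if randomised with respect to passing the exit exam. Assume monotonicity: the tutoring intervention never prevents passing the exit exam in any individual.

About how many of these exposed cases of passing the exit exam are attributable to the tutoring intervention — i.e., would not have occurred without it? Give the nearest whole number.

about 390 cases

p₁ = P(outcome | exposed) = 750/2687 = 0.27912
p₀ = P(outcome | unexposed) = 324/2417 = 0.13405
PN = (p₁ − p₀)/p₁ = (0.27912 − 0.13405) / 0.27912 ≈ 0.51974.
Attributable cases ≈ PN × (exposed cases) = 0.51974 × 750 ≈ 389.81.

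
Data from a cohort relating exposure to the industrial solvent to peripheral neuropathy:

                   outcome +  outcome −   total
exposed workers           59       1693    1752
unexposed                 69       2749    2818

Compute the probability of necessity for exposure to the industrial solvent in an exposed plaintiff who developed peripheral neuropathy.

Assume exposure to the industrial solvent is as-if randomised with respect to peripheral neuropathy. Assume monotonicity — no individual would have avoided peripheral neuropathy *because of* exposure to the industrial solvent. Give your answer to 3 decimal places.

p₁ = P(outcome | exposed) = 59/1752 = 0.033676
p₀ = P(outcome | unexposed) = 69/2818 = 0.024485
Under exogeneity and monotonicity, PN = (p₁ − p₀)/p₁.
PN = (0.033676 − 0.024485) / 0.033676 ≈ 0.2729

PN ≈ 0.273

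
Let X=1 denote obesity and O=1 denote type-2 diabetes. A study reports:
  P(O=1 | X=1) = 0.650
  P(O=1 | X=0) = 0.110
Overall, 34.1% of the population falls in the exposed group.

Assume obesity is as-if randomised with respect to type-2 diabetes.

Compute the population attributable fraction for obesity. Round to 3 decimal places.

PAF ≈ 0.626

Let p₁ = 0.65, p₀ = 0.11.
Overall risk P(Y=1) = π·p₁ + (1−π)·p₀ = 0.341×0.65 + 0.659×0.11 = 0.29414.
Under exogeneity, PAF = [P(Y=1) − p₀] / P(Y=1).
PAF = (0.29414 − 0.11) / 0.29414 ≈ 0.6260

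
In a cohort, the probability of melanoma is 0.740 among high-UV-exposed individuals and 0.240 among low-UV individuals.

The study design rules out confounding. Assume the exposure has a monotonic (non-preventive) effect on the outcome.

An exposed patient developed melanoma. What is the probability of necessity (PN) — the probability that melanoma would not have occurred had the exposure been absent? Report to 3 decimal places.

Let p₁ = 0.74, p₀ = 0.24.
Under exogeneity and monotonicity, PN = (p₁ − p₀) / p₁.
PN = (0.74 − 0.24) / 0.74 = 0.5 / 0.74 ≈ 0.6757

PN ≈ 0.676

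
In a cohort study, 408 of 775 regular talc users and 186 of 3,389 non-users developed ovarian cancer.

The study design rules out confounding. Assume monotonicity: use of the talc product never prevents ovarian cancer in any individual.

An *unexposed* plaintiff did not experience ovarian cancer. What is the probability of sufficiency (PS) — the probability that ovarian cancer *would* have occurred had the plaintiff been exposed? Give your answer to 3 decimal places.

p₁ = P(outcome | exposed) = 408/775 = 0.52645
p₀ = P(outcome | unexposed) = 186/3389 = 0.054883
Under exogeneity and monotonicity, PS = (p₁ − p₀) / (1 − p₀).
PS = (0.52645 − 0.054883) / (1 − 0.054883) = 0.47157 / 0.94512 ≈ 0.4990

PS ≈ 0.499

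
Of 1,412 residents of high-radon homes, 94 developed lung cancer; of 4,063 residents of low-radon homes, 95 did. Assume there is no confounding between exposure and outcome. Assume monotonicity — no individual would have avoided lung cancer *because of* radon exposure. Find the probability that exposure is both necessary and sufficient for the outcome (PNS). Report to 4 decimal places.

PNS ≈ 0.0432

p₁ = P(outcome | exposed) = 94/1412 = 0.066572
p₀ = P(outcome | unexposed) = 95/4063 = 0.023382
Under exogeneity and monotonicity, PNS = p₁ − p₀.
PNS = 0.066572 − 0.023382 = 0.043191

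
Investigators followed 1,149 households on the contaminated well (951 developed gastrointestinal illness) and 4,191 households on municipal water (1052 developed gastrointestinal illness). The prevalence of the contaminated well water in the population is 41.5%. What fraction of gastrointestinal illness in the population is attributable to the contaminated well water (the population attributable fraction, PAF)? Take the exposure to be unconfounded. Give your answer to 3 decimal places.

PAF ≈ 0.488

p₁ = P(outcome | exposed) = 951/1149 = 0.82768
p₀ = P(outcome | unexposed) = 1052/4191 = 0.25101
Overall risk P(Y=1) = π·p₁ + (1−π)·p₀ = 0.415×0.82768 + 0.585×0.25101 = 0.49033.
Under exogeneity, PAF = [P(Y=1) − p₀] / P(Y=1).
PAF = (0.49033 − 0.25101) / 0.49033 ≈ 0.4881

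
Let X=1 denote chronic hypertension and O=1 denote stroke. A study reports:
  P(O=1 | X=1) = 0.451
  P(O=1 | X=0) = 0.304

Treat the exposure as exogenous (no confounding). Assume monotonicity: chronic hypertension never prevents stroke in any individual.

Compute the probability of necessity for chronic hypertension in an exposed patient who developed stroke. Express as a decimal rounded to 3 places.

Let p₁ = 0.451, p₀ = 0.304.
Under exogeneity and monotonicity, PN = (p₁ − p₀) / p₁.
PN = (0.451 − 0.304) / 0.451 = 0.147 / 0.451 ≈ 0.3259

PN ≈ 0.326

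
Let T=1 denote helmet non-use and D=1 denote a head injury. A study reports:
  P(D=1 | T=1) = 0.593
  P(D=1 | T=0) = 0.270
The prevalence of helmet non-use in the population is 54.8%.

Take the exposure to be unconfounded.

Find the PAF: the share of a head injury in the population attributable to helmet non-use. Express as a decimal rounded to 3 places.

Let p₁ = 0.593, p₀ = 0.27.
Overall risk P(Y=1) = π·p₁ + (1−π)·p₀ = 0.548×0.593 + 0.452×0.27 = 0.447.
Under exogeneity, PAF = [P(Y=1) − p₀] / P(Y=1).
PAF = (0.447 − 0.27) / 0.447 ≈ 0.3960

PAF ≈ 0.396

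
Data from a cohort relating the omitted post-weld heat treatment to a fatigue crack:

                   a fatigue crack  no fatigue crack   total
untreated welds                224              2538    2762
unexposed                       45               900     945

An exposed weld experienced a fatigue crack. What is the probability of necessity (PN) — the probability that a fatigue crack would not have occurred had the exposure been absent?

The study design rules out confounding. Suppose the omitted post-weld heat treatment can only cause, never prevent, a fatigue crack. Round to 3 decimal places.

PN ≈ 0.413

p₁ = P(outcome | exposed) = 224/2762 = 0.081101
p₀ = P(outcome | unexposed) = 45/945 = 0.047619
Under exogeneity and monotonicity, PN = (p₁ − p₀)/p₁.
PN = (0.081101 − 0.047619) / 0.081101 ≈ 0.4128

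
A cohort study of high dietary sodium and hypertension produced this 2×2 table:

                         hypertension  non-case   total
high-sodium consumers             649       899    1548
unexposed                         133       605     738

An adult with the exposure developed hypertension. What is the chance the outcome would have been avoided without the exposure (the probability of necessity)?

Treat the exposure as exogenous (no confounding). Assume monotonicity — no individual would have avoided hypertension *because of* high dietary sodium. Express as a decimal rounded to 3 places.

p₁ = P(outcome | exposed) = 649/1548 = 0.41925
p₀ = P(outcome | unexposed) = 133/738 = 0.18022
Under exogeneity and monotonicity, PN = (p₁ − p₀) / p₁.
PN = (0.41925 − 0.18022) / 0.41925 = 0.23903 / 0.41925 ≈ 0.5701

PN ≈ 0.570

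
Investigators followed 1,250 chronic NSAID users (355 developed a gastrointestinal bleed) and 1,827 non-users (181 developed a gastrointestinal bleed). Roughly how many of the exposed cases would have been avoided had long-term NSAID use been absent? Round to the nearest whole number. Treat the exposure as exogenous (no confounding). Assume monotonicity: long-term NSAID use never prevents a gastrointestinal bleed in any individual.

about 231 cases

p₁ = P(outcome | exposed) = 355/1250 = 0.284
p₀ = P(outcome | unexposed) = 181/1827 = 0.09907
PN = (p₁ − p₀)/p₁ = (0.284 − 0.09907) / 0.284 ≈ 0.65116.
Attributable cases ≈ PN × (exposed cases) = 0.65116 × 355 ≈ 231.16.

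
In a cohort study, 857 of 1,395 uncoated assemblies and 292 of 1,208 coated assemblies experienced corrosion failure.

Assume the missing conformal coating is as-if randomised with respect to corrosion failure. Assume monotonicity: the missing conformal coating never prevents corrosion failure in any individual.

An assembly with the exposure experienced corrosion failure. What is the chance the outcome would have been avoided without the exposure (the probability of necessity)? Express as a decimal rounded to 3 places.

p₁ = P(outcome | exposed) = 857/1395 = 0.61434
p₀ = P(outcome | unexposed) = 292/1208 = 0.24172
Under exogeneity and monotonicity, PN = (p₁ − p₀) / p₁.
PN = (0.61434 − 0.24172) / 0.61434 = 0.37262 / 0.61434 ≈ 0.6065

PN ≈ 0.607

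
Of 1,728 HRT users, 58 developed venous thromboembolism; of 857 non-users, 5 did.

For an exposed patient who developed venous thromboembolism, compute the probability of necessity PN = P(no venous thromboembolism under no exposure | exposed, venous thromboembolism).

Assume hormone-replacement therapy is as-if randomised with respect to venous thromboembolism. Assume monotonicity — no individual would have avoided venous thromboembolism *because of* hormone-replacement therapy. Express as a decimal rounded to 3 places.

p₁ = P(outcome | exposed) = 58/1728 = 0.033565
p₀ = P(outcome | unexposed) = 5/857 = 0.0058343
Under exogeneity and monotonicity, PN = (p₁ − p₀) / p₁.
PN = (0.033565 − 0.0058343) / 0.033565 = 0.027731 / 0.033565 ≈ 0.8262

PN ≈ 0.826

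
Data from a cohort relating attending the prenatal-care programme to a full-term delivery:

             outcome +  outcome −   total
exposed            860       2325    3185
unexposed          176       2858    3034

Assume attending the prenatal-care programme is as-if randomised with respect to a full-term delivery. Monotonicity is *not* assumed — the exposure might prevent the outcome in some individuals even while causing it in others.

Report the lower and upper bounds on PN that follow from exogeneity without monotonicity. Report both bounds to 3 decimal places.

0.785 ≤ PN ≤ 1.000

p₁ = P(outcome | exposed) = 860/3185 = 0.27002
p₀ = P(outcome | unexposed) = 176/3034 = 0.058009
Under exogeneity alone the bounds on PN are max{0,(p₁−p₀)/p₁} ≤ PN ≤ min{1,(1−p₀)/p₁}.
  lower = (p₁ − p₀)/p₁ = 0.21201 / 0.27002 ≈ 0.7852
  upper = min{1, (1 − p₀)/p₁} = 0.94199 / 0.27002 ≈ 3.4887 → capped at 1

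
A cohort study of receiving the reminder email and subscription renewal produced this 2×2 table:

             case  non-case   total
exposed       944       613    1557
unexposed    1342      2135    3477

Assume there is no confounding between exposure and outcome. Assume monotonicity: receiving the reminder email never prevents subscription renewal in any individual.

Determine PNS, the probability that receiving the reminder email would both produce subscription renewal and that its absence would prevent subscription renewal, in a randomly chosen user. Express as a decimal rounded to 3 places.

PNS ≈ 0.220

p₁ = P(outcome | exposed) = 944/1557 = 0.60629
p₀ = P(outcome | unexposed) = 1342/3477 = 0.38596
Under exogeneity and monotonicity, PNS = p₁ − p₀.
PNS = 0.60629 − 0.38596 = 0.22033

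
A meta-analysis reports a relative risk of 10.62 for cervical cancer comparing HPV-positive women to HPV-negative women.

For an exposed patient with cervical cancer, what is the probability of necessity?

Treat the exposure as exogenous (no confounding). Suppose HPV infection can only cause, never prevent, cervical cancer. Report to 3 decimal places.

Under exogeneity and monotonicity, PN = (RR − 1) / RR = 1 − 1/RR.
PN = (10.62 − 1) / 10.62 = 9.62 / 10.62 ≈ 0.9058

PN ≈ 0.906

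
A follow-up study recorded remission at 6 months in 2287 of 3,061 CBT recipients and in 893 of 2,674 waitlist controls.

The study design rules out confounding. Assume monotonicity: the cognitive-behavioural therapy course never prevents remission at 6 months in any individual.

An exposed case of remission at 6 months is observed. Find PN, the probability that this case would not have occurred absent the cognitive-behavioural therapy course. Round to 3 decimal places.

PN ≈ 0.553

p₁ = P(outcome | exposed) = 2287/3061 = 0.74714
p₀ = P(outcome | unexposed) = 893/2674 = 0.33396
Under exogeneity and monotonicity, PN = (p₁ − p₀) / p₁.
PN = (0.74714 − 0.33396) / 0.74714 = 0.41318 / 0.74714 ≈ 0.5530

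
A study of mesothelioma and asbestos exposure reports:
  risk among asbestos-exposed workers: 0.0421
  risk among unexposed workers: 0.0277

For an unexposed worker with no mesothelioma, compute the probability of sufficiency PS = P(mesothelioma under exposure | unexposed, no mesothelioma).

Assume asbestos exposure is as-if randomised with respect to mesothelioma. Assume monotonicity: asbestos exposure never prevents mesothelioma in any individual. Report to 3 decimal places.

Let p₁ = 0.0421, p₀ = 0.0277.
Under exogeneity and monotonicity, PS = (p₁ − p₀) / (1 − p₀).
PS = (0.0421 − 0.0277) / (1 − 0.0277) = 0.0144 / 0.9723 ≈ 0.0148

PS ≈ 0.015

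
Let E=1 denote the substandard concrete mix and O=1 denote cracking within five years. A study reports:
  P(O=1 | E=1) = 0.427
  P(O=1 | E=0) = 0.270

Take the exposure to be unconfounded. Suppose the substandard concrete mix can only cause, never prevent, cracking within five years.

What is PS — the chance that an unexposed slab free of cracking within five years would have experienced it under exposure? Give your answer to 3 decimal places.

PS ≈ 0.215

Let p₁ = 0.427, p₀ = 0.27.
Under exogeneity and monotonicity, PS = (p₁ − p₀) / (1 − p₀).
PS = (0.427 − 0.27) / (1 − 0.27) = 0.157 / 0.73 ≈ 0.2151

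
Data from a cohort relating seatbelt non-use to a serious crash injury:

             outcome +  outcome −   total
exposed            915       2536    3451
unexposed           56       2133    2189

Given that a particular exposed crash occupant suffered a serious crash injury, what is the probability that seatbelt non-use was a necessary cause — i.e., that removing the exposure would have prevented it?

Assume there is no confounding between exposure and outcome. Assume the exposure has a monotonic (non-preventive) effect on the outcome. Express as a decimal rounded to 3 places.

PN ≈ 0.904

p₁ = P(outcome | exposed) = 915/3451 = 0.26514
p₀ = P(outcome | unexposed) = 56/2189 = 0.025582
Under exogeneity and monotonicity, PN = (p₁ − p₀)/p₁.
PN = (0.26514 − 0.025582) / 0.26514 ≈ 0.9035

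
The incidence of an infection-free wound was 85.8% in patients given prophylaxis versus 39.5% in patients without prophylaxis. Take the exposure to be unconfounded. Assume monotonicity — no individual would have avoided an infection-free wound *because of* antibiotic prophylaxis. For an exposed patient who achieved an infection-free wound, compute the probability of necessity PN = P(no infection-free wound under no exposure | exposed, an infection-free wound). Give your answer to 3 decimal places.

p₁ = 0.858, p₀ = 0.395.
Under exogeneity and monotonicity, PN = (p₁ − p₀) / p₁.
PN = (0.858 − 0.395) / 0.858 = 0.463 / 0.858 ≈ 0.5396

PN ≈ 0.540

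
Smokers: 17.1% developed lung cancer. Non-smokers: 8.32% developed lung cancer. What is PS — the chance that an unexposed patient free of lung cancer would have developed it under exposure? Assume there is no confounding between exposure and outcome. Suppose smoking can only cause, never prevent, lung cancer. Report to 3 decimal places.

PS ≈ 0.096

p₁ = 0.171, p₀ = 0.0832.
Under exogeneity and monotonicity, PS = (p₁ − p₀) / (1 − p₀).
PS = (0.171 − 0.0832) / (1 − 0.0832) = 0.0878 / 0.9168 ≈ 0.0958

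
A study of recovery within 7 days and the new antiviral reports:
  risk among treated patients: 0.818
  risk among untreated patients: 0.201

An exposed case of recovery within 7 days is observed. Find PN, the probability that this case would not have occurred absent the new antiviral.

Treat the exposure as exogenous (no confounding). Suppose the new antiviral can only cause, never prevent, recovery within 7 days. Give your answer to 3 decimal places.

Let p₁ = 0.818, p₀ = 0.201.
Under exogeneity and monotonicity, PN = (p₁ − p₀) / p₁.
PN = (0.818 − 0.201) / 0.818 = 0.617 / 0.818 ≈ 0.7543

PN ≈ 0.754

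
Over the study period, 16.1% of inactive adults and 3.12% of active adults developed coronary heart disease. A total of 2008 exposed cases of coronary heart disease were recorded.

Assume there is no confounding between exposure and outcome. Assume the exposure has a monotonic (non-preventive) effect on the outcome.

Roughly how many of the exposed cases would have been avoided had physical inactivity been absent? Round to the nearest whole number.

about 1619 cases

p₁ = 0.161, p₀ = 0.0312.
PN = (p₁ − p₀)/p₁ = (0.161 − 0.0312) / 0.161 ≈ 0.80621.
Attributable cases ≈ PN × (exposed cases) = 0.80621 × 2008 ≈ 1618.87.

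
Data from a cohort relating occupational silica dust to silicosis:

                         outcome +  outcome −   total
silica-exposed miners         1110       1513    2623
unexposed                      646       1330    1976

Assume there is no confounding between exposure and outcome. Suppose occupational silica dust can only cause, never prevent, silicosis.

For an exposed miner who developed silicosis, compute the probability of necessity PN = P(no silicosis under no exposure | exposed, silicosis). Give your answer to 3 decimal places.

PN ≈ 0.227

p₁ = P(outcome | exposed) = 1110/2623 = 0.42318
p₀ = P(outcome | unexposed) = 646/1976 = 0.32692
Under exogeneity and monotonicity, PN = (p₁ − p₀)/p₁.
PN = (0.42318 − 0.32692) / 0.42318 ≈ 0.2275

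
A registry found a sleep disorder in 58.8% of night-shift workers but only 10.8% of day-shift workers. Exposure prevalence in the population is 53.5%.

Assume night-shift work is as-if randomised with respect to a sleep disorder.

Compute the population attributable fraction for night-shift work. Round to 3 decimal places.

p₁ = 0.588, p₀ = 0.108.
Overall risk P(Y=1) = π·p₁ + (1−π)·p₀ = 0.535×0.588 + 0.465×0.108 = 0.3648.
Under exogeneity, PAF = [P(Y=1) − p₀] / P(Y=1).
PAF = (0.3648 − 0.108) / 0.3648 ≈ 0.7039

PAF ≈ 0.704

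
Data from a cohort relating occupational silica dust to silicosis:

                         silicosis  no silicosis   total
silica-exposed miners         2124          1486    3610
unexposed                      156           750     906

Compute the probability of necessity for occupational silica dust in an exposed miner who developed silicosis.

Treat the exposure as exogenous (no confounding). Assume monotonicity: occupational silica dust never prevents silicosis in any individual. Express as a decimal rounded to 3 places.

PN ≈ 0.707

p₁ = P(outcome | exposed) = 2124/3610 = 0.58837
p₀ = P(outcome | unexposed) = 156/906 = 0.17219
Under exogeneity and monotonicity, PN = (p₁ − p₀)/p₁.
PN = (0.58837 − 0.17219) / 0.58837 ≈ 0.7073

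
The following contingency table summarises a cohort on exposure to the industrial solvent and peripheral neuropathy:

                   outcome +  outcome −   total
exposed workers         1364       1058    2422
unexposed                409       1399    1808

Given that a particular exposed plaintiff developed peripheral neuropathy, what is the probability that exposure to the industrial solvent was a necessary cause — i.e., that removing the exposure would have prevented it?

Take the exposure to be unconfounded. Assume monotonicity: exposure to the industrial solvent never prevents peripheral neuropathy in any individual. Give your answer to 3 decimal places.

p₁ = P(outcome | exposed) = 1364/2422 = 0.56317
p₀ = P(outcome | unexposed) = 409/1808 = 0.22622
Under exogeneity and monotonicity, PN = (p₁ − p₀)/p₁.
PN = (0.56317 − 0.22622) / 0.56317 ≈ 0.5983

PN ≈ 0.598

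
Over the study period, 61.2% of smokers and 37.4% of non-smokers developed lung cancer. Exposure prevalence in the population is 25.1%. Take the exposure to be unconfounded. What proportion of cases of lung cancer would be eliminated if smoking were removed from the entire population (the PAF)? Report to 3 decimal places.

p₁ = 0.612, p₀ = 0.374.
Overall risk P(Y=1) = π·p₁ + (1−π)·p₀ = 0.251×0.612 + 0.749×0.374 = 0.43374.
Under exogeneity, PAF = [P(Y=1) − p₀] / P(Y=1).
PAF = (0.43374 − 0.374) / 0.43374 ≈ 0.1377

PAF ≈ 0.138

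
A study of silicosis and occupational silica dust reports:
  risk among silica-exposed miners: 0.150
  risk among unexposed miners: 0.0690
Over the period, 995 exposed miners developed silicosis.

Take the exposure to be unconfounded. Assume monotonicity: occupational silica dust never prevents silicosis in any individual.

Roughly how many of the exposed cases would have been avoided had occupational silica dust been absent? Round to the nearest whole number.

about 537 cases

Let p₁ = 0.15, p₀ = 0.069.
PN = (p₁ − p₀)/p₁ = (0.15 − 0.069) / 0.15 ≈ 0.54000.
Attributable cases ≈ PN × (exposed cases) = 0.54000 × 995 ≈ 537.30.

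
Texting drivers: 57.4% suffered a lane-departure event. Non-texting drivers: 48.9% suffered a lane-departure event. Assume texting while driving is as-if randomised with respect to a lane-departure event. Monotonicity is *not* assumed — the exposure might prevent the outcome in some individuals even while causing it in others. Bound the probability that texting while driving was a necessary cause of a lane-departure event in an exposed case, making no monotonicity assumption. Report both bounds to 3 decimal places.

0.148 ≤ PN ≤ 0.890

p₁ = 0.574, p₀ = 0.489.
Under exogeneity alone the bounds on PN are max{0,(p₁−p₀)/p₁} ≤ PN ≤ min{1,(1−p₀)/p₁}.
  lower = (p₁ − p₀)/p₁ = 0.085 / 0.574 ≈ 0.1481
  upper = min{1, (1 − p₀)/p₁} = 0.511 / 0.574 ≈ 0.8902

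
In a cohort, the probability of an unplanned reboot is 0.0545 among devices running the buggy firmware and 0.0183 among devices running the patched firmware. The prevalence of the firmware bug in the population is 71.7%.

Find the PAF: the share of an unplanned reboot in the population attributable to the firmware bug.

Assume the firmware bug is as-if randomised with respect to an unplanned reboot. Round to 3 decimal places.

PAF ≈ 0.586

Let p₁ = 0.0545, p₀ = 0.0183.
Overall risk P(Y=1) = π·p₁ + (1−π)·p₀ = 0.717×0.0545 + 0.283×0.0183 = 0.044255.
Under exogeneity, PAF = [P(Y=1) − p₀] / P(Y=1).
PAF = (0.044255 − 0.0183) / 0.044255 ≈ 0.5865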